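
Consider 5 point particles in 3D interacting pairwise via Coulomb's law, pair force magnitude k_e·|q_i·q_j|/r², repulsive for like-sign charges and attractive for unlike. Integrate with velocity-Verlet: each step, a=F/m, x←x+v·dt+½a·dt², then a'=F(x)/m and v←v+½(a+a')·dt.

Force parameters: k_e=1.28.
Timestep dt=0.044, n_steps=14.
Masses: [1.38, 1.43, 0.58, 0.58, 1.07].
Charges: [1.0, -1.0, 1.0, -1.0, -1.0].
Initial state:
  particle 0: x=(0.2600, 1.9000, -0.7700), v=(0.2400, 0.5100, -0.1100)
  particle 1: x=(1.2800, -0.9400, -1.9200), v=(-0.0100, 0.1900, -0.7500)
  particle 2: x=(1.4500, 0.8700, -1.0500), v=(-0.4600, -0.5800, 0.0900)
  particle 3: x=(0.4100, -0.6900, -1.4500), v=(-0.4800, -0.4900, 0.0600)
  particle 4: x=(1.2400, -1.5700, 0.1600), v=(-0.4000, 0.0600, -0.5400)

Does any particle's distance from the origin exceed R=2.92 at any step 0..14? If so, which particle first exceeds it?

no

step 0: x0=(0.2600, 1.9000, -0.7700) x1=(1.2800, -0.9400, -1.9200) x2=(1.4500, 0.8700, -1.0500) x3=(0.4100, -0.6900, -1.4500) x4=(1.2400, -1.5700, 0.1600)
step 1: x0=(0.2703, 1.9224, -0.7748) x1=(1.2803, -0.9315, -1.9534) x2=(1.4300, 0.8427, -1.0464) x3=(0.3872, -0.7101, -1.4466) x4=(1.2225, -1.5673, 0.1366)
step 2: x0=(0.2803, 1.9448, -0.7796) x1=(1.2819, -0.9227, -1.9877) x2=(1.4104, 0.8119, -1.0436) x3=(0.3613, -0.7273, -1.4419) x4=(1.2052, -1.5646, 0.1140)
step 3: x0=(0.2899, 1.9671, -0.7844) x1=(1.2847, -0.9136, -2.0228) x2=(1.3912, 0.7776, -1.0415) x3=(0.3325, -0.7420, -1.4358) x4=(1.1882, -1.5619, 0.0921)
step 4: x0=(0.2990, 1.9895, -0.7892) x1=(1.2886, -0.9040, -2.0587) x2=(1.3723, 0.7395, -1.0402) x3=(0.3010, -0.7542, -1.4286) x4=(1.1714, -1.5591, 0.0710)
step 5: x0=(0.3079, 2.0118, -0.7939) x1=(1.2936, -0.8940, -2.0952) x2=(1.3536, 0.6979, -1.0397) x3=(0.2671, -0.7640, -1.4202) x4=(1.1548, -1.5562, 0.0506)
step 6: x0=(0.3165, 2.0342, -0.7986) x1=(1.2995, -0.8834, -2.1324) x2=(1.3350, 0.6525, -1.0400) x3=(0.2310, -0.7715, -1.4109) x4=(1.1385, -1.5532, 0.0310)
step 7: x0=(0.3247, 2.0565, -0.8034) x1=(1.3063, -0.8723, -2.1701) x2=(1.3164, 0.6034, -1.0412) x3=(0.1931, -0.7768, -1.4007) x4=(1.1225, -1.5501, 0.0121)
step 8: x0=(0.3327, 2.0789, -0.8081) x1=(1.3138, -0.8606, -2.2083) x2=(1.2976, 0.5505, -1.0432) x3=(0.1534, -0.7800, -1.3898) x4=(1.1068, -1.5470, -0.0061)
step 9: x0=(0.3405, 2.1012, -0.8129) x1=(1.3220, -0.8484, -2.2469) x2=(1.2787, 0.4939, -1.0462) x3=(0.1123, -0.7810, -1.3783) x4=(1.0914, -1.5437, -0.0236)
step 10: x0=(0.3481, 2.1236, -0.8176) x1=(1.3308, -0.8356, -2.2858) x2=(1.2594, 0.4336, -1.0500) x3=(0.0698, -0.7799, -1.3662) x4=(1.0763, -1.5403, -0.0404)
step 11: x0=(0.3555, 2.1459, -0.8224) x1=(1.3402, -0.8221, -2.3250) x2=(1.2397, 0.3695, -1.0548) x3=(0.0263, -0.7768, -1.3536) x4=(1.0616, -1.5367, -0.0566)
step 12: x0=(0.3627, 2.1681, -0.8272) x1=(1.3500, -0.8081, -2.3644) x2=(1.2193, 0.3017, -1.0606) x3=(-0.0181, -0.7716, -1.3407) x4=(1.0472, -1.5329, -0.0721)
step 13: x0=(0.3698, 2.1903, -0.8321) x1=(1.3602, -0.7936, -2.4039) x2=(1.1983, 0.2302, -1.0674) x3=(-0.0632, -0.7644, -1.3274) x4=(1.0332, -1.5290, -0.0871)
step 14: x0=(0.3768, 2.2125, -0.8369) x1=(1.3709, -0.7784, -2.4435) x2=(1.1764, 0.1550, -1.0752) x3=(-0.1089, -0.7552, -1.3139) x4=(1.0196, -1.5248, -0.1015)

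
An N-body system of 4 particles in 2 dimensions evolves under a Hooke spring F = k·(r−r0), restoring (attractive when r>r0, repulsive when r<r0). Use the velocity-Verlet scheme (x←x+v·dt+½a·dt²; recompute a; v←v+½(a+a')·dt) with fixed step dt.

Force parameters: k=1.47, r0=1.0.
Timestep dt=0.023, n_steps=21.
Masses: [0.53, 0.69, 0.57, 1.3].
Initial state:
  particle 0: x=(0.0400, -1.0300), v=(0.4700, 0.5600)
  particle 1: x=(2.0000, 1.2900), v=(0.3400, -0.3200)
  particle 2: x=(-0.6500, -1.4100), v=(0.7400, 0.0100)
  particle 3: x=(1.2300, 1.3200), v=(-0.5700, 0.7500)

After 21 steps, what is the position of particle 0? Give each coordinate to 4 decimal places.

step 0: x0=(0.0400, -1.0300) x1=(2.0000, 1.2900) x2=(-0.6500, -1.4100) x3=(1.2300, 1.3200)
step 1: x0=(0.0525, -1.0148) x1=(2.0061, 1.2806) x2=(-0.6309, -1.4072) x3=(1.2162, 1.3362)
step 2: x0=(0.0681, -0.9951) x1=(2.0088, 1.2673) x2=(-0.6076, -1.3992) x3=(1.2011, 1.3505)
step 3: x0=(0.0870, -0.9709) x1=(2.0081, 1.2501) x2=(-0.5803, -1.3861) x3=(1.1847, 1.3627)
step 4: x0=(0.1090, -0.9423) x1=(2.0040, 1.2290) x2=(-0.5489, -1.3679) x3=(1.1671, 1.3730)
step 5: x0=(0.1340, -0.9094) x1=(1.9966, 1.2041) x2=(-0.5137, -1.3448) x3=(1.1482, 1.3813)
step 6: x0=(0.1620, -0.8723) x1=(1.9860, 1.1756) x2=(-0.4746, -1.3167) x3=(1.1283, 1.3877)
step 7: x0=(0.1927, -0.8311) x1=(1.9722, 1.1437) x2=(-0.4320, -1.2839) x3=(1.1073, 1.3922)
step 8: x0=(0.2262, -0.7860) x1=(1.9553, 1.1083) x2=(-0.3858, -1.2464) x3=(1.0853, 1.3948)
step 9: x0=(0.2621, -0.7372) x1=(1.9355, 1.0698) x2=(-0.3364, -1.2045) x3=(1.0623, 1.3957)
step 10: x0=(0.3005, -0.6848) x1=(1.9129, 1.0283) x2=(-0.2838, -1.1583) x3=(1.0385, 1.3948)
step 11: x0=(0.3411, -0.6291) x1=(1.8876, 0.9840) x2=(-0.2282, -1.1080) x3=(1.0140, 1.3922)
step 12: x0=(0.3838, -0.5703) x1=(1.8598, 0.9370) x2=(-0.1699, -1.0539) x3=(0.9887, 1.3881)
step 13: x0=(0.4283, -0.5085) x1=(1.8297, 0.8878) x2=(-0.1091, -0.9961) x3=(0.9627, 1.3825)
step 14: x0=(0.4746, -0.4441) x1=(1.7974, 0.8364) x2=(-0.0460, -0.9350) x3=(0.9363, 1.3754)
step 15: x0=(0.5224, -0.3774) x1=(1.7632, 0.7831) x2=(0.0191, -0.8707) x3=(0.9093, 1.3670)
step 16: x0=(0.5714, -0.3085) x1=(1.7272, 0.7283) x2=(0.0861, -0.8037) x3=(0.8820, 1.3573)
step 17: x0=(0.6216, -0.2377) x1=(1.6896, 0.6721) x2=(0.1546, -0.7341) x3=(0.8543, 1.3464)
step 18: x0=(0.6727, -0.1653) x1=(1.6508, 0.6148) x2=(0.2244, -0.6623) x3=(0.8264, 1.3345)
step 19: x0=(0.7245, -0.0916) x1=(1.6109, 0.5567) x2=(0.2953, -0.5886) x3=(0.7983, 1.3217)
step 20: x0=(0.7767, -0.0169) x1=(1.5701, 0.4982) x2=(0.3670, -0.5133) x3=(0.7701, 1.3080)
step 21: x0=(0.8292, 0.0587) x1=(1.5289, 0.4393) x2=(0.4393, -0.4367) x3=(0.7418, 1.2935)

(0.8292, 0.0587)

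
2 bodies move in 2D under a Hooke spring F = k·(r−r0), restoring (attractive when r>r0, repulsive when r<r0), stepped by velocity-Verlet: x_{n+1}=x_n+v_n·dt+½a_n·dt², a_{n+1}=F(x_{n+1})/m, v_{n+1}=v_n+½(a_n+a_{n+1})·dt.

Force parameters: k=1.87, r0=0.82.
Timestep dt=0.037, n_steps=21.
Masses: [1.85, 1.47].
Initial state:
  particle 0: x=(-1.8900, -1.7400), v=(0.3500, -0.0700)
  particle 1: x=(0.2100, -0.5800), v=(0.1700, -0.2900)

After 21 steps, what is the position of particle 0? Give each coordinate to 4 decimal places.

(-1.2572, -1.6004)

step 0: x0=(-1.8900, -1.7400) x1=(0.2100, -0.5800)
step 1: x0=(-1.8761, -1.7421) x1=(0.2151, -0.5914)
step 2: x0=(-1.8603, -1.7431) x1=(0.2178, -0.6041)
step 3: x0=(-1.8426, -1.7431) x1=(0.2181, -0.6181)
step 4: x0=(-1.8231, -1.7420) x1=(0.2161, -0.6334)
step 5: x0=(-1.8017, -1.7400) x1=(0.2118, -0.6499)
step 6: x0=(-1.7785, -1.7370) x1=(0.2052, -0.6677)
step 7: x0=(-1.7536, -1.7331) x1=(0.1965, -0.6866)
step 8: x0=(-1.7270, -1.7283) x1=(0.1856, -0.7067)
step 9: x0=(-1.6988, -1.7225) x1=(0.1726, -0.7279)
step 10: x0=(-1.6690, -1.7160) x1=(0.1577, -0.7501)
step 11: x0=(-1.6376, -1.7086) x1=(0.1408, -0.7734)
step 12: x0=(-1.6048, -1.7005) x1=(0.1221, -0.7976)
step 13: x0=(-1.5706, -1.6916) x1=(0.1016, -0.8228)
step 14: x0=(-1.5351, -1.6821) x1=(0.0796, -0.8488)
step 15: x0=(-1.4983, -1.6719) x1=(0.0559, -0.8755)
step 16: x0=(-1.4605, -1.6611) x1=(0.0308, -0.9031)
step 17: x0=(-1.4215, -1.6499) x1=(0.0044, -0.9313)
step 18: x0=(-1.3817, -1.6381) x1=(-0.0232, -0.9601)
step 19: x0=(-1.3409, -1.6259) x1=(-0.0519, -0.9894)
step 20: x0=(-1.2994, -1.6133) x1=(-0.0815, -1.0193)
step 21: x0=(-1.2572, -1.6004) x1=(-0.1120, -1.0495)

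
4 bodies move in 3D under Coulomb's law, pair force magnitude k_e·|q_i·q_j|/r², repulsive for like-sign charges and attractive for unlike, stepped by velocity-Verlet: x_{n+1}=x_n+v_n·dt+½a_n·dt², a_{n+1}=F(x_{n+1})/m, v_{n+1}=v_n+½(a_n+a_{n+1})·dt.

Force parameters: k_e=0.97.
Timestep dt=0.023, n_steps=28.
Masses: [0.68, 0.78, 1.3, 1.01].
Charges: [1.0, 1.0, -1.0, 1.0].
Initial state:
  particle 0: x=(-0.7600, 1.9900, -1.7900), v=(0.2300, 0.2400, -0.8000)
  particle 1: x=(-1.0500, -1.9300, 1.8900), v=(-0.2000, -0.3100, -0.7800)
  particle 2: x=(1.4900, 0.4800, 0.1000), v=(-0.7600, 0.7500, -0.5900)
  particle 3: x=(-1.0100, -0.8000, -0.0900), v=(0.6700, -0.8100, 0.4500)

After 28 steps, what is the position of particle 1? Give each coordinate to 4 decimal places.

step 0: x0=(-0.7600, 1.9900, -1.7900) x1=(-1.0500, -1.9300, 1.8900) x2=(1.4900, 0.4800, 0.1000) x3=(-1.0100, -0.8000, -0.0900)
step 1: x0=(-0.7547, 1.9955, -1.8084) x1=(-1.0546, -1.9372, 1.8721) x2=(1.4725, 0.4972, 0.0864) x3=(-0.9946, -0.8186, -0.0797)
step 2: x0=(-0.7493, 2.0011, -1.8268) x1=(-1.0592, -1.9444, 1.8543) x2=(1.4549, 0.5145, 0.0728) x3=(-0.9791, -0.8372, -0.0694)
step 3: x0=(-0.7439, 2.0068, -1.8453) x1=(-1.0637, -1.9516, 1.8367) x2=(1.4372, 0.5316, 0.0592) x3=(-0.9635, -0.8557, -0.0592)
step 4: x0=(-0.7384, 2.0124, -1.8637) x1=(-1.0682, -1.9590, 1.8191) x2=(1.4194, 0.5488, 0.0456) x3=(-0.9479, -0.8742, -0.0491)
step 5: x0=(-0.7329, 2.0182, -1.8822) x1=(-1.0727, -1.9663, 1.8017) x2=(1.4015, 0.5660, 0.0320) x3=(-0.9322, -0.8926, -0.0390)
step 6: x0=(-0.7273, 2.0239, -1.9006) x1=(-1.0772, -1.9738, 1.7844) x2=(1.3836, 0.5831, 0.0184) x3=(-0.9165, -0.9110, -0.0290)
step 7: x0=(-0.7217, 2.0297, -1.9191) x1=(-1.0817, -1.9813, 1.7672) x2=(1.3655, 0.6002, 0.0047) x3=(-0.9007, -0.9293, -0.0191)
step 8: x0=(-0.7160, 2.0355, -1.9376) x1=(-1.0862, -1.9889, 1.7501) x2=(1.3474, 0.6172, -0.0090) x3=(-0.8848, -0.9475, -0.0092)
step 9: x0=(-0.7102, 2.0414, -1.9560) x1=(-1.0906, -1.9965, 1.7332) x2=(1.3292, 0.6343, -0.0226) x3=(-0.8689, -0.9657, 0.0005)
step 10: x0=(-0.7044, 2.0473, -1.9745) x1=(-1.0951, -2.0042, 1.7164) x2=(1.3109, 0.6513, -0.0363) x3=(-0.8529, -0.9838, 0.0102)
step 11: x0=(-0.6986, 2.0532, -1.9930) x1=(-1.0995, -2.0120, 1.6997) x2=(1.2926, 0.6682, -0.0500) x3=(-0.8369, -1.0019, 0.0198)
step 12: x0=(-0.6926, 2.0592, -2.0115) x1=(-1.1040, -2.0199, 1.6832) x2=(1.2741, 0.6852, -0.0638) x3=(-0.8207, -1.0198, 0.0293)
step 13: x0=(-0.6867, 2.0652, -2.0299) x1=(-1.1084, -2.0278, 1.6668) x2=(1.2556, 0.7021, -0.0775) x3=(-0.8045, -1.0377, 0.0387)
step 14: x0=(-0.6807, 2.0712, -2.0484) x1=(-1.1129, -2.0359, 1.6506) x2=(1.2369, 0.7189, -0.0912) x3=(-0.7883, -1.0555, 0.0480)
step 15: x0=(-0.6746, 2.0772, -2.0669) x1=(-1.1174, -2.0440, 1.6345) x2=(1.2182, 0.7358, -0.1050) x3=(-0.7719, -1.0732, 0.0572)
step 16: x0=(-0.6685, 2.0833, -2.0853) x1=(-1.1218, -2.0521, 1.6186) x2=(1.1995, 0.7526, -0.1188) x3=(-0.7555, -1.0908, 0.0663)
step 17: x0=(-0.6623, 2.0894, -2.1038) x1=(-1.1263, -2.0604, 1.6028) x2=(1.1806, 0.7694, -0.1326) x3=(-0.7390, -1.1083, 0.0753)
step 18: x0=(-0.6561, 2.0955, -2.1222) x1=(-1.1308, -2.0688, 1.5871) x2=(1.1617, 0.7861, -0.1464) x3=(-0.7224, -1.1258, 0.0842)
step 19: x0=(-0.6498, 2.1016, -2.1406) x1=(-1.1354, -2.0772, 1.5717) x2=(1.1426, 0.8028, -0.1602) x3=(-0.7057, -1.1431, 0.0929)
step 20: x0=(-0.6434, 2.1078, -2.1590) x1=(-1.1399, -2.0857, 1.5564) x2=(1.1235, 0.8195, -0.1740) x3=(-0.6889, -1.1603, 0.1016)
step 21: x0=(-0.6370, 2.1140, -2.1774) x1=(-1.1445, -2.0944, 1.5413) x2=(1.1044, 0.8361, -0.1878) x3=(-0.6721, -1.1774, 0.1101)
step 22: x0=(-0.6306, 2.1202, -2.1958) x1=(-1.1492, -2.1031, 1.5263) x2=(1.0851, 0.8527, -0.2017) x3=(-0.6552, -1.1944, 0.1185)
step 23: x0=(-0.6241, 2.1264, -2.2142) x1=(-1.1538, -2.1119, 1.5115) x2=(1.0658, 0.8692, -0.2156) x3=(-0.6381, -1.2113, 0.1268)
step 24: x0=(-0.6175, 2.1326, -2.2325) x1=(-1.1586, -2.1209, 1.4969) x2=(1.0464, 0.8857, -0.2295) x3=(-0.6210, -1.2281, 0.1350)
step 25: x0=(-0.6109, 2.1389, -2.2508) x1=(-1.1633, -2.1299, 1.4824) x2=(1.0269, 0.9022, -0.2434) x3=(-0.6038, -1.2447, 0.1430)
step 26: x0=(-0.6042, 2.1451, -2.2691) x1=(-1.1682, -2.1390, 1.4682) x2=(1.0074, 0.9186, -0.2573) x3=(-0.5865, -1.2612, 0.1509)
step 27: x0=(-0.5975, 2.1514, -2.2874) x1=(-1.1731, -2.1483, 1.4541) x2=(0.9877, 0.9350, -0.2712) x3=(-0.5691, -1.2776, 0.1587)
step 28: x0=(-0.5907, 2.1577, -2.3056) x1=(-1.1780, -2.1576, 1.4401) x2=(0.9681, 0.9514, -0.2852) x3=(-0.5515, -1.2939, 0.1663)

(-1.1780, -2.1576, 1.4401)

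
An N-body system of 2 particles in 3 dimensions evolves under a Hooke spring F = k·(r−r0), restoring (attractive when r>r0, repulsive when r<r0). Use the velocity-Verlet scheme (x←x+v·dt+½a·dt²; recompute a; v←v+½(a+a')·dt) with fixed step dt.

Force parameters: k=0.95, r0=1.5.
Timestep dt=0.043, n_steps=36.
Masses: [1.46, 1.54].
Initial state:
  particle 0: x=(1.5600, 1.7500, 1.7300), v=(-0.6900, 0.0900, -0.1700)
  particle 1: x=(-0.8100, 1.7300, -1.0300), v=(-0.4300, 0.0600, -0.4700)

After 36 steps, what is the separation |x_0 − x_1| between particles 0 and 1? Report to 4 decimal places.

step 0: x0=(1.5600, 1.7500, 1.7300) x1=(-0.8100, 1.7300, -1.0300)
step 1: x0=(1.5295, 1.7539, 1.7217) x1=(-0.8277, 1.7326, -1.0493)
step 2: x0=(1.4973, 1.7577, 1.7115) x1=(-0.8438, 1.7352, -1.0667)
step 3: x0=(1.4635, 1.7615, 1.6993) x1=(-0.8584, 1.7378, -1.0823)
step 4: x0=(1.4280, 1.7654, 1.6851) x1=(-0.8714, 1.7404, -1.0960)
step 5: x0=(1.3909, 1.7692, 1.6690) x1=(-0.8828, 1.7431, -1.1078)
step 6: x0=(1.3523, 1.7729, 1.6509) x1=(-0.8928, 1.7457, -1.1179)
step 7: x0=(1.3120, 1.7767, 1.6309) x1=(-0.9012, 1.7484, -1.1260)
step 8: x0=(1.2703, 1.7804, 1.6090) x1=(-0.9083, 1.7511, -1.1324)
step 9: x0=(1.2270, 1.7842, 1.5852) x1=(-0.9139, 1.7539, -1.1370)
step 10: x0=(1.1823, 1.7879, 1.5596) x1=(-0.9181, 1.7566, -1.1398)
step 11: x0=(1.1361, 1.7915, 1.5321) x1=(-0.9209, 1.7594, -1.1409)
step 12: x0=(1.0886, 1.7952, 1.5028) x1=(-0.9225, 1.7621, -1.1403)
step 13: x0=(1.0397, 1.7988, 1.4718) x1=(-0.9228, 1.7649, -1.1381)
step 14: x0=(0.9896, 1.8024, 1.4391) x1=(-0.9219, 1.7678, -1.1342)
step 15: x0=(0.9383, 1.8060, 1.4048) x1=(-0.9198, 1.7706, -1.1288)
step 16: x0=(0.8857, 1.8096, 1.3688) x1=(-0.9167, 1.7735, -1.1218)
step 17: x0=(0.8321, 1.8132, 1.3314) x1=(-0.9124, 1.7764, -1.1135)
step 18: x0=(0.7774, 1.8167, 1.2924) x1=(-0.9072, 1.7793, -1.1037)
step 19: x0=(0.7218, 1.8202, 1.2521) x1=(-0.9011, 1.7822, -1.0925)
step 20: x0=(0.6652, 1.8237, 1.2104) x1=(-0.8940, 1.7851, -1.0802)
step 21: x0=(0.6077, 1.8271, 1.1674) x1=(-0.8862, 1.7881, -1.0666)
step 22: x0=(0.5495, 1.8306, 1.1233) x1=(-0.8776, 1.7911, -1.0519)
step 23: x0=(0.4905, 1.8340, 1.0780) x1=(-0.8683, 1.7941, -1.0361)
step 24: x0=(0.4309, 1.8374, 1.0317) x1=(-0.8584, 1.7971, -1.0194)
step 25: x0=(0.3706, 1.8408, 0.9845) x1=(-0.8479, 1.8002, -1.0018)
step 26: x0=(0.3099, 1.8441, 0.9365) x1=(-0.8369, 1.8032, -0.9833)
step 27: x0=(0.2487, 1.8475, 0.8876) x1=(-0.8255, 1.8063, -0.9642)
step 28: x0=(0.1871, 1.8508, 0.8381) x1=(-0.8137, 1.8094, -0.9444)
step 29: x0=(0.1252, 1.8541, 0.7881) x1=(-0.8017, 1.8125, -0.9241)
step 30: x0=(0.0630, 1.8574, 0.7375) x1=(-0.7893, 1.8156, -0.9033)
step 31: x0=(0.0006, 1.8607, 0.6866) x1=(-0.7768, 1.8187, -0.8822)
step 32: x0=(-0.0618, 1.8640, 0.6354) x1=(-0.7642, 1.8219, -0.8608)
step 33: x0=(-0.1244, 1.8673, 0.5841) x1=(-0.7515, 1.8250, -0.8392)
step 34: x0=(-0.1870, 1.8706, 0.5327) x1=(-0.7388, 1.8281, -0.8176)
step 35: x0=(-0.2496, 1.8739, 0.4813) x1=(-0.7261, 1.8313, -0.7961)
step 36: x0=(-0.3121, 1.8772, 0.4301) x1=(-0.7134, 1.8344, -0.7747)

1.2705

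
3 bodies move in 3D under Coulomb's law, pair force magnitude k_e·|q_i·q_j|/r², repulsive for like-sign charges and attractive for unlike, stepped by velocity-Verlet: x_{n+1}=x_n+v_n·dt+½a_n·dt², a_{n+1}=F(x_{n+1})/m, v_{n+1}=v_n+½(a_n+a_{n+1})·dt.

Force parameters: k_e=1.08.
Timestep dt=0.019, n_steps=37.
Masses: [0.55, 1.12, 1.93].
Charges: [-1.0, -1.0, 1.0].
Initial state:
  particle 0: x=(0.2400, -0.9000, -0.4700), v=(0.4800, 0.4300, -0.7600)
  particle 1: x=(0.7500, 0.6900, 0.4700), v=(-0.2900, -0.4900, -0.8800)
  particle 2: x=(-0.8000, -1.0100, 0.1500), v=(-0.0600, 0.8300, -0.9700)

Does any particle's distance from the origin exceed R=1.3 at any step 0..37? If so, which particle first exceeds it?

no

step 0: x0=(0.2400, -0.9000, -0.4700) x1=(0.7500, 0.6900, 0.4700) x2=(-0.8000, -1.0100, 0.1500)
step 1: x0=(0.2489, -0.8919, -0.4844) x1=(0.7445, 0.6807, 0.4533) x2=(-0.8011, -0.9942, 0.1315)
step 2: x0=(0.2573, -0.8841, -0.4986) x1=(0.7389, 0.6714, 0.4366) x2=(-0.8020, -0.9784, 0.1130)
step 3: x0=(0.2653, -0.8764, -0.5127) x1=(0.7334, 0.6622, 0.4200) x2=(-0.8028, -0.9625, 0.0944)
step 4: x0=(0.2728, -0.8689, -0.5266) x1=(0.7278, 0.6530, 0.4034) x2=(-0.8034, -0.9466, 0.0758)
step 5: x0=(0.2799, -0.8617, -0.5405) x1=(0.7222, 0.6439, 0.3869) x2=(-0.8039, -0.9307, 0.0571)
step 6: x0=(0.2865, -0.8546, -0.5542) x1=(0.7166, 0.6347, 0.3704) x2=(-0.8043, -0.9147, 0.0383)
step 7: x0=(0.2926, -0.8478, -0.5678) x1=(0.7109, 0.6257, 0.3539) x2=(-0.8045, -0.8987, 0.0195)
step 8: x0=(0.2983, -0.8411, -0.5813) x1=(0.7053, 0.6166, 0.3375) x2=(-0.8046, -0.8826, 0.0006)
step 9: x0=(0.3035, -0.8347, -0.5948) x1=(0.6996, 0.6076, 0.3212) x2=(-0.8045, -0.8665, -0.0183)
step 10: x0=(0.3083, -0.8284, -0.6081) x1=(0.6938, 0.5986, 0.3049) x2=(-0.8043, -0.8504, -0.0373)
step 11: x0=(0.3127, -0.8224, -0.6213) x1=(0.6881, 0.5897, 0.2886) x2=(-0.8039, -0.8343, -0.0563)
step 12: x0=(0.3165, -0.8165, -0.6345) x1=(0.6823, 0.5808, 0.2724) x2=(-0.8034, -0.8181, -0.0754)
step 13: x0=(0.3200, -0.8109, -0.6476) x1=(0.6765, 0.5720, 0.2562) x2=(-0.8027, -0.8019, -0.0945)
step 14: x0=(0.3229, -0.8054, -0.6607) x1=(0.6706, 0.5632, 0.2401) x2=(-0.8019, -0.7856, -0.1137)
step 15: x0=(0.3254, -0.8002, -0.6736) x1=(0.6647, 0.5544, 0.2240) x2=(-0.8009, -0.7693, -0.1329)
step 16: x0=(0.3274, -0.7951, -0.6865) x1=(0.6588, 0.5457, 0.2080) x2=(-0.7998, -0.7530, -0.1522)
step 17: x0=(0.3290, -0.7903, -0.6994) x1=(0.6528, 0.5371, 0.1920) x2=(-0.7985, -0.7367, -0.1715)
step 18: x0=(0.3301, -0.7856, -0.7122) x1=(0.6468, 0.5285, 0.1761) x2=(-0.7971, -0.7203, -0.1909)
step 19: x0=(0.3308, -0.7812, -0.7250) x1=(0.6407, 0.5199, 0.1603) x2=(-0.7955, -0.7039, -0.2103)
step 20: x0=(0.3309, -0.7769, -0.7377) x1=(0.6346, 0.5114, 0.1445) x2=(-0.7937, -0.6875, -0.2298)
step 21: x0=(0.3306, -0.7728, -0.7504) x1=(0.6285, 0.5029, 0.1288) x2=(-0.7918, -0.6711, -0.2493)
step 22: x0=(0.3298, -0.7689, -0.7631) x1=(0.6223, 0.4945, 0.1131) x2=(-0.7898, -0.6546, -0.2688)
step 23: x0=(0.3286, -0.7653, -0.7757) x1=(0.6161, 0.4862, 0.0975) x2=(-0.7875, -0.6381, -0.2884)
step 24: x0=(0.3268, -0.7618, -0.7883) x1=(0.6098, 0.4778, 0.0819) x2=(-0.7851, -0.6216, -0.3080)
step 25: x0=(0.3246, -0.7584, -0.8009) x1=(0.6034, 0.4696, 0.0664) x2=(-0.7825, -0.6051, -0.3277)
step 26: x0=(0.3218, -0.7553, -0.8135) x1=(0.5970, 0.4614, 0.0510) x2=(-0.7798, -0.5885, -0.3474)
step 27: x0=(0.3186, -0.7523, -0.8261) x1=(0.5906, 0.4533, 0.0356) x2=(-0.7768, -0.5719, -0.3671)
step 28: x0=(0.3149, -0.7496, -0.8386) x1=(0.5841, 0.4452, 0.0203) x2=(-0.7737, -0.5553, -0.3869)
step 29: x0=(0.3106, -0.7470, -0.8512) x1=(0.5775, 0.4372, 0.0050) x2=(-0.7704, -0.5387, -0.4067)
step 30: x0=(0.3059, -0.7445, -0.8637) x1=(0.5708, 0.4292, -0.0102) x2=(-0.7669, -0.5221, -0.4266)
step 31: x0=(0.3006, -0.7423, -0.8763) x1=(0.5641, 0.4213, -0.0253) x2=(-0.7633, -0.5055, -0.4465)
step 32: x0=(0.2948, -0.7401, -0.8888) x1=(0.5573, 0.4134, -0.0404) x2=(-0.7594, -0.4888, -0.4664)
step 33: x0=(0.2884, -0.7382, -0.9014) x1=(0.5505, 0.4057, -0.0554) x2=(-0.7554, -0.4722, -0.4864)
step 34: x0=(0.2815, -0.7363, -0.9140) x1=(0.5435, 0.3979, -0.0703) x2=(-0.7511, -0.4555, -0.5064)
step 35: x0=(0.2741, -0.7347, -0.9265) x1=(0.5365, 0.3903, -0.0852) x2=(-0.7467, -0.4388, -0.5264)
step 36: x0=(0.2661, -0.7331, -0.9391) x1=(0.5294, 0.3827, -0.1000) x2=(-0.7420, -0.4222, -0.5465)
step 37: x0=(0.2575, -0.7317, -0.9517) x1=(0.5223, 0.3751, -0.1147) x2=(-0.7372, -0.4055, -0.5666)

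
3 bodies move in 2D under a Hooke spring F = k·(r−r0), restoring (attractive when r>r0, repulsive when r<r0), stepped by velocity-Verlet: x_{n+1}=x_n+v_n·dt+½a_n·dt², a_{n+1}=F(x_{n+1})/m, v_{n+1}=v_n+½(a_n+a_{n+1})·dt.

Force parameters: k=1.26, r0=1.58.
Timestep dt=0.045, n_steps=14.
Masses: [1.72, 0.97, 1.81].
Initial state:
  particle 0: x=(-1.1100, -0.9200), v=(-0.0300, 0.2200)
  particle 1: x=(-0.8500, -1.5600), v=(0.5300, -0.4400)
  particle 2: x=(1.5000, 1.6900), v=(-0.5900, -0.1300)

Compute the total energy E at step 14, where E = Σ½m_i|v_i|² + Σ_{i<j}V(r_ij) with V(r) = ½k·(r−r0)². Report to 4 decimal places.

7.6246

step 0: x0=(-1.1100, -0.9200) x1=(-0.8500, -1.5600) x2=(1.5000, 1.6900)
step 1: x0=(-1.1105, -0.9084) x1=(-0.8238, -1.5783) x2=(1.4714, 1.6817)
step 2: x0=(-1.1093, -0.8934) x1=(-0.7931, -1.5935) x2=(1.4388, 1.6686)
step 3: x0=(-1.1065, -0.8752) x1=(-0.7581, -1.6054) x2=(1.4022, 1.6506)
step 4: x0=(-1.1021, -0.8539) x1=(-0.7187, -1.6141) x2=(1.3619, 1.6280)
step 5: x0=(-1.0962, -0.8296) x1=(-0.6753, -1.6195) x2=(1.3180, 1.6007)
step 6: x0=(-1.0888, -0.8025) x1=(-0.6279, -1.6216) x2=(1.2705, 1.5690)
step 7: x0=(-1.0801, -0.7727) x1=(-0.5769, -1.6202) x2=(1.2198, 1.5329)
step 8: x0=(-1.0700, -0.7403) x1=(-0.5224, -1.6156) x2=(1.1660, 1.4926)
step 9: x0=(-1.0587, -0.7056) x1=(-0.4647, -1.6076) x2=(1.1093, 1.4483)
step 10: x0=(-1.0463, -0.6688) x1=(-0.4040, -1.5964) x2=(1.0499, 1.4003)
step 11: x0=(-1.0328, -0.6300) x1=(-0.3406, -1.5820) x2=(0.9881, 1.3486)
step 12: x0=(-1.0184, -0.5894) x1=(-0.2748, -1.5646) x2=(0.9241, 1.2936)
step 13: x0=(-1.0030, -0.5472) x1=(-0.2069, -1.5442) x2=(0.8580, 1.2356)
step 14: x0=(-0.9869, -0.5036) x1=(-0.1372, -1.5210) x2=(0.7903, 1.1747)
step 0 velocities: v0=(-0.0300, 0.2200) v1=(0.5300, -0.4400) v2=(-0.5900, -0.1300)
step 0: KE=0.6029, PE=7.0278, E=7.6307
step 14 velocities: v0=(0.3660, 0.9809) v1=(1.5657, 0.5448) v2=(-1.5214, -1.3808)
step 14: KE=6.0956, PE=1.5290, E=7.6246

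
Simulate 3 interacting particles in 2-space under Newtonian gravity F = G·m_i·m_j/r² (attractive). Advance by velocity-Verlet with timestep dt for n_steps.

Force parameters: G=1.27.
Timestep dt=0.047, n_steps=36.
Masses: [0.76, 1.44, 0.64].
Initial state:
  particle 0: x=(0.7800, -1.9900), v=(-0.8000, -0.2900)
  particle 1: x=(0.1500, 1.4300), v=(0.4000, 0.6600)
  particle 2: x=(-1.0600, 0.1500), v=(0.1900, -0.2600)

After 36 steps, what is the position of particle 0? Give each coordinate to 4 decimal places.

step 0: x0=(0.7800, -1.9900) x1=(0.1500, 1.4300) x2=(-1.0600, 0.1500)
step 1: x0=(0.7423, -2.0034) x1=(0.1686, 1.4607) x2=(-1.0505, 0.1382)
step 2: x0=(0.7044, -2.0163) x1=(0.1869, 1.4909) x2=(-1.0400, 0.1270)
step 3: x0=(0.6663, -2.0286) x1=(0.2048, 1.5204) x2=(-1.0286, 0.1165)
step 4: x0=(0.6280, -2.0405) x1=(0.2224, 1.5495) x2=(-1.0162, 0.1067)
step 5: x0=(0.5895, -2.0519) x1=(0.2398, 1.5780) x2=(-1.0029, 0.0975)
step 6: x0=(0.5509, -2.0628) x1=(0.2568, 1.6059) x2=(-0.9887, 0.0889)
step 7: x0=(0.5120, -2.0731) x1=(0.2735, 1.6334) x2=(-0.9737, 0.0809)
step 8: x0=(0.4731, -2.0830) x1=(0.2900, 1.6603) x2=(-0.9578, 0.0733)
step 9: x0=(0.4339, -2.0923) x1=(0.3062, 1.6867) x2=(-0.9412, 0.0663)
step 10: x0=(0.3946, -2.1012) x1=(0.3221, 1.7127) x2=(-0.9238, 0.0598)
step 11: x0=(0.3551, -2.1095) x1=(0.3378, 1.7382) x2=(-0.9057, 0.0538)
step 12: x0=(0.3155, -2.1173) x1=(0.3533, 1.7632) x2=(-0.8868, 0.0482)
step 13: x0=(0.2758, -2.1246) x1=(0.3685, 1.7877) x2=(-0.8673, 0.0430)
step 14: x0=(0.2359, -2.1313) x1=(0.3835, 1.8118) x2=(-0.8470, 0.0383)
step 15: x0=(0.1959, -2.1375) x1=(0.3982, 1.8354) x2=(-0.8261, 0.0339)
step 16: x0=(0.1557, -2.1432) x1=(0.4128, 1.8585) x2=(-0.8046, 0.0299)
step 17: x0=(0.1155, -2.1483) x1=(0.4271, 1.8813) x2=(-0.7825, 0.0263)
step 18: x0=(0.0752, -2.1529) x1=(0.4412, 1.9036) x2=(-0.7598, 0.0230)
step 19: x0=(0.0347, -2.1570) x1=(0.4551, 1.9254) x2=(-0.7364, 0.0200)
step 20: x0=(-0.0058, -2.1604) x1=(0.4688, 1.9469) x2=(-0.7126, 0.0173)
step 21: x0=(-0.0464, -2.1634) x1=(0.4823, 1.9679) x2=(-0.6882, 0.0149)
step 22: x0=(-0.0871, -2.1657) x1=(0.4956, 1.9884) x2=(-0.6633, 0.0127)
step 23: x0=(-0.1278, -2.1675) x1=(0.5088, 2.0086) x2=(-0.6378, 0.0108)
step 24: x0=(-0.1686, -2.1687) x1=(0.5217, 2.0284) x2=(-0.6119, 0.0092)
step 25: x0=(-0.2094, -2.1693) x1=(0.5345, 2.0477) x2=(-0.5856, 0.0078)
step 26: x0=(-0.2503, -2.1694) x1=(0.5470, 2.0667) x2=(-0.5588, 0.0066)
step 27: x0=(-0.2911, -2.1689) x1=(0.5594, 2.0852) x2=(-0.5316, 0.0057)
step 28: x0=(-0.3320, -2.1678) x1=(0.5717, 2.1034) x2=(-0.5040, 0.0049)
step 29: x0=(-0.3728, -2.1661) x1=(0.5837, 2.1211) x2=(-0.4761, 0.0043)
step 30: x0=(-0.4136, -2.1638) x1=(0.5956, 2.1385) x2=(-0.4478, 0.0040)
step 31: x0=(-0.4544, -2.1609) x1=(0.6073, 2.1554) x2=(-0.4192, 0.0038)
step 32: x0=(-0.4951, -2.1575) x1=(0.6189, 2.1720) x2=(-0.3902, 0.0038)
step 33: x0=(-0.5358, -2.1535) x1=(0.6303, 2.1882) x2=(-0.3611, 0.0040)
step 34: x0=(-0.5763, -2.1489) x1=(0.6415, 2.2040) x2=(-0.3316, 0.0044)
step 35: x0=(-0.6168, -2.1437) x1=(0.6526, 2.2194) x2=(-0.3019, 0.0050)
step 36: x0=(-0.6572, -2.1380) x1=(0.6636, 2.2345) x2=(-0.2720, 0.0057)

(-0.6572, -2.1380)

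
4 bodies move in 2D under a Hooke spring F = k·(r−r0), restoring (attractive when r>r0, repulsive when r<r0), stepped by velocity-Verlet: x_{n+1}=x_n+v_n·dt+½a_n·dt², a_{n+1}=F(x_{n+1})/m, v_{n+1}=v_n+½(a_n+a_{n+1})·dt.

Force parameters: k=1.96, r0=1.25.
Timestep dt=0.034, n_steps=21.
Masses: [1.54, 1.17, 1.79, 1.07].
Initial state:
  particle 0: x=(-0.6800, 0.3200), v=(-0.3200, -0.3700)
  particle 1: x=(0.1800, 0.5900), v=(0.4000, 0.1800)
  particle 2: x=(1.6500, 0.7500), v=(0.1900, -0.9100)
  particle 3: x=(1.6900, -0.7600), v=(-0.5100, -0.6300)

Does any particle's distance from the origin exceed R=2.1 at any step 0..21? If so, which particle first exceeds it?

no

step 0: x0=(-0.6800, 0.3200) x1=(0.1800, 0.5900) x2=(1.6500, 0.7500) x3=(1.6900, -0.7600)
step 1: x0=(-0.6894, 0.3071) x1=(0.1947, 0.5957) x2=(1.6556, 0.7188) x3=(1.6707, -0.7800)
step 2: x0=(-0.6958, 0.2935) x1=(0.2115, 0.6007) x2=(1.6596, 0.6869) x3=(1.6477, -0.7972)
step 3: x0=(-0.6992, 0.2792) x1=(0.2303, 0.6048) x2=(1.6618, 0.6545) x3=(1.6209, -0.8115)
step 4: x0=(-0.6996, 0.2642) x1=(0.2509, 0.6082) x2=(1.6624, 0.6216) x3=(1.5906, -0.8232)
step 5: x0=(-0.6969, 0.2485) x1=(0.2732, 0.6106) x2=(1.6614, 0.5883) x3=(1.5568, -0.8321)
step 6: x0=(-0.6912, 0.2322) x1=(0.2970, 0.6122) x2=(1.6588, 0.5545) x3=(1.5196, -0.8384)
step 7: x0=(-0.6825, 0.2152) x1=(0.3222, 0.6130) x2=(1.6545, 0.5203) x3=(1.4793, -0.8423)
step 8: x0=(-0.6709, 0.1976) x1=(0.3486, 0.6130) x2=(1.6488, 0.4859) x3=(1.4361, -0.8438)
step 9: x0=(-0.6565, 0.1794) x1=(0.3760, 0.6122) x2=(1.6416, 0.4511) x3=(1.3901, -0.8432)
step 10: x0=(-0.6394, 0.1606) x1=(0.4043, 0.6106) x2=(1.6330, 0.4161) x3=(1.3415, -0.8405)
step 11: x0=(-0.6196, 0.1412) x1=(0.4333, 0.6084) x2=(1.6231, 0.3809) x3=(1.2905, -0.8359)
step 12: x0=(-0.5973, 0.1214) x1=(0.4628, 0.6055) x2=(1.6120, 0.3455) x3=(1.2374, -0.8297)
step 13: x0=(-0.5726, 0.1011) x1=(0.4927, 0.6021) x2=(1.5998, 0.3100) x3=(1.1823, -0.8219)
step 14: x0=(-0.5457, 0.0804) x1=(0.5228, 0.5983) x2=(1.5865, 0.2744) x3=(1.1256, -0.8130)
step 15: x0=(-0.5168, 0.0593) x1=(0.5529, 0.5940) x2=(1.5723, 0.2388) x3=(1.0673, -0.8029)
step 16: x0=(-0.4859, 0.0380) x1=(0.5830, 0.5895) x2=(1.5574, 0.2031) x3=(1.0078, -0.7920)
step 17: x0=(-0.4534, 0.0163) x1=(0.6130, 0.5848) x2=(1.5417, 0.1673) x3=(0.9472, -0.7805)
step 18: x0=(-0.4193, -0.0056) x1=(0.6426, 0.5800) x2=(1.5254, 0.1315) x3=(0.8857, -0.7684)
step 19: x0=(-0.3839, -0.0276) x1=(0.6719, 0.5752) x2=(1.5086, 0.0956) x3=(0.8234, -0.7561)
step 20: x0=(-0.3475, -0.0497) x1=(0.7009, 0.5706) x2=(1.4914, 0.0597) x3=(0.7607, -0.7437)
step 21: x0=(-0.3101, -0.0718) x1=(0.7293, 0.5662) x2=(1.4740, 0.0236) x3=(0.6976, -0.7314)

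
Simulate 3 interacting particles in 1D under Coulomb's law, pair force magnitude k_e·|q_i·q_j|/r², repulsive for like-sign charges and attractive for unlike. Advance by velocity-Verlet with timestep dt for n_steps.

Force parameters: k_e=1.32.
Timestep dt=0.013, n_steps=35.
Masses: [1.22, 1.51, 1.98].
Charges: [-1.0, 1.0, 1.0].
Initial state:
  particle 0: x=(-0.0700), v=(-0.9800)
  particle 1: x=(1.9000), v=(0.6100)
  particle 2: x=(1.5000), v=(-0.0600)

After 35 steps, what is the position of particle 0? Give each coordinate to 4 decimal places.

(-0.4519)

step 0: x0=(-0.0700) x1=(1.9000) x2=(1.5000)
step 1: x0=(-0.0827) x1=(1.9084) x2=(1.4988)
step 2: x0=(-0.0952) x1=(1.9176) x2=(1.4970)
step 3: x0=(-0.1077) x1=(1.9276) x2=(1.4944)
step 4: x0=(-0.1200) x1=(1.9384) x2=(1.4912)
step 5: x0=(-0.1322) x1=(1.9498) x2=(1.4874)
step 6: x0=(-0.1443) x1=(1.9620) x2=(1.4830)
step 7: x0=(-0.1563) x1=(1.9747) x2=(1.4781)
step 8: x0=(-0.1682) x1=(1.9880) x2=(1.4727)
step 9: x0=(-0.1800) x1=(2.0018) x2=(1.4669)
step 10: x0=(-0.1916) x1=(2.0162) x2=(1.4605)
step 11: x0=(-0.2032) x1=(2.0309) x2=(1.4538)
step 12: x0=(-0.2147) x1=(2.0461) x2=(1.4467)
step 13: x0=(-0.2260) x1=(2.0617) x2=(1.4393)
step 14: x0=(-0.2373) x1=(2.0776) x2=(1.4315)
step 15: x0=(-0.2485) x1=(2.0938) x2=(1.4234)
step 16: x0=(-0.2595) x1=(2.1103) x2=(1.4150)
step 17: x0=(-0.2705) x1=(2.1272) x2=(1.4064)
step 18: x0=(-0.2813) x1=(2.1442) x2=(1.3975)
step 19: x0=(-0.2921) x1=(2.1616) x2=(1.3883)
step 20: x0=(-0.3028) x1=(2.1791) x2=(1.3789)
step 21: x0=(-0.3134) x1=(2.1968) x2=(1.3693)
step 22: x0=(-0.3239) x1=(2.2148) x2=(1.3595)
step 23: x0=(-0.3343) x1=(2.2329) x2=(1.3495)
step 24: x0=(-0.3446) x1=(2.2512) x2=(1.3394)
step 25: x0=(-0.3548) x1=(2.2696) x2=(1.3290)
step 26: x0=(-0.3649) x1=(2.2882) x2=(1.3185)
step 27: x0=(-0.3749) x1=(2.3069) x2=(1.3078)
step 28: x0=(-0.3849) x1=(2.3258) x2=(1.2970)
step 29: x0=(-0.3947) x1=(2.3448) x2=(1.2860)
step 30: x0=(-0.4045) x1=(2.3638) x2=(1.2749)
step 31: x0=(-0.4141) x1=(2.3830) x2=(1.2636)
step 32: x0=(-0.4237) x1=(2.4023) x2=(1.2522)
step 33: x0=(-0.4332) x1=(2.4217) x2=(1.2407)
step 34: x0=(-0.4426) x1=(2.4412) x2=(1.2291)
step 35: x0=(-0.4519) x1=(2.4607) x2=(1.2173)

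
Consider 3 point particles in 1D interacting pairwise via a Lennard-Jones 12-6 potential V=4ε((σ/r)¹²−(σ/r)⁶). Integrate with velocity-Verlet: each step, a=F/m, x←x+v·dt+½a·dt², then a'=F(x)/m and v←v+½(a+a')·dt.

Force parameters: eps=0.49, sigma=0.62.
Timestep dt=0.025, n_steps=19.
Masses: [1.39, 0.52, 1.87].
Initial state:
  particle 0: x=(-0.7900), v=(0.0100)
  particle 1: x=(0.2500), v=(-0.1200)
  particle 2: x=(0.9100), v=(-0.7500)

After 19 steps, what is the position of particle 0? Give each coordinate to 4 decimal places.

step 0: x0=(-0.7900) x1=(0.2500) x2=(0.9100)
step 1: x0=(-0.7896) x1=(0.2440) x2=(0.8920)
step 2: x0=(-0.7891) x1=(0.2284) x2=(0.8765)
step 3: x0=(-0.7882) x1=(0.2033) x2=(0.8635)
step 4: x0=(-0.7871) x1=(0.1720) x2=(0.8519)
step 5: x0=(-0.7856) x1=(0.1380) x2=(0.8409)
step 6: x0=(-0.7837) x1=(0.1034) x2=(0.8297)
step 7: x0=(-0.7813) x1=(0.0690) x2=(0.8181)
step 8: x0=(-0.7782) x1=(0.0351) x2=(0.8058)
step 9: x0=(-0.7743) x1=(0.0014) x2=(0.7928)
step 10: x0=(-0.7695) x1=(-0.0324) x2=(0.7793)
step 11: x0=(-0.7640) x1=(-0.0661) x2=(0.7652)
step 12: x0=(-0.7584) x1=(-0.0980) x2=(0.7505)
step 13: x0=(-0.7548) x1=(-0.1227) x2=(0.7353)
step 14: x0=(-0.7570) x1=(-0.1302) x2=(0.7196)
step 15: x0=(-0.7661) x1=(-0.1175) x2=(0.7034)
step 16: x0=(-0.7784) x1=(-0.0940) x2=(0.6867)
step 17: x0=(-0.7912) x1=(-0.0671) x2=(0.6693)
step 18: x0=(-0.8034) x1=(-0.0398) x2=(0.6514)
step 19: x0=(-0.8146) x1=(-0.0153) x2=(0.6335)

(-0.8146)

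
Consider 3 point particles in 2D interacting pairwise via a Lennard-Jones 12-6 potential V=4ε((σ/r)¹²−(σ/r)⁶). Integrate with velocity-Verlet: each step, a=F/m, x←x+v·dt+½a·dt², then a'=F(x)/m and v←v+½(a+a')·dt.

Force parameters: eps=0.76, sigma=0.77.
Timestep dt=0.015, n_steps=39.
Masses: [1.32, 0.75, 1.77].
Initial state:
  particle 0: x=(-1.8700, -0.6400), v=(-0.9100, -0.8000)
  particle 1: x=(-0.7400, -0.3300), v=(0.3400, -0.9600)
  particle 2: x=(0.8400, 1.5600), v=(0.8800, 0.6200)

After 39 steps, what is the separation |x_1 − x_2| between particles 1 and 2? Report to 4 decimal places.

step 0: x0=(-1.8700, -0.6400) x1=(-0.7400, -0.3300) x2=(0.8400, 1.5600)
step 1: x0=(-1.8836, -0.6520) x1=(-0.7351, -0.3444) x2=(0.8532, 1.5693)
step 2: x0=(-1.8970, -0.6639) x1=(-0.7304, -0.3590) x2=(0.8664, 1.5786)
step 3: x0=(-1.9102, -0.6758) x1=(-0.7260, -0.3735) x2=(0.8796, 1.5879)
step 4: x0=(-1.9233, -0.6877) x1=(-0.7218, -0.3882) x2=(0.8928, 1.5972)
step 5: x0=(-1.9363, -0.6995) x1=(-0.7178, -0.4029) x2=(0.9060, 1.6065)
step 6: x0=(-1.9492, -0.7113) x1=(-0.7141, -0.4176) x2=(0.9192, 1.6158)
step 7: x0=(-1.9620, -0.7231) x1=(-0.7105, -0.4324) x2=(0.9324, 1.6251)
step 8: x0=(-1.9747, -0.7348) x1=(-0.7071, -0.4472) x2=(0.9456, 1.6344)
step 9: x0=(-1.9873, -0.7466) x1=(-0.7039, -0.4621) x2=(0.9588, 1.6437)
step 10: x0=(-1.9998, -0.7583) x1=(-0.7008, -0.4770) x2=(0.9720, 1.6530)
step 11: x0=(-2.0122, -0.7700) x1=(-0.6978, -0.4919) x2=(0.9852, 1.6623)
step 12: x0=(-2.0245, -0.7816) x1=(-0.6950, -0.5068) x2=(0.9984, 1.6716)
step 13: x0=(-2.0368, -0.7933) x1=(-0.6923, -0.5218) x2=(1.0116, 1.6809)
step 14: x0=(-2.0490, -0.8050) x1=(-0.6898, -0.5368) x2=(1.0248, 1.6901)
step 15: x0=(-2.0612, -0.8166) x1=(-0.6873, -0.5518) x2=(1.0379, 1.6994)
step 16: x0=(-2.0733, -0.8282) x1=(-0.6849, -0.5669) x2=(1.0511, 1.7087)
step 17: x0=(-2.0853, -0.8399) x1=(-0.6826, -0.5819) x2=(1.0643, 1.7180)
step 18: x0=(-2.0973, -0.8515) x1=(-0.6804, -0.5970) x2=(1.0775, 1.7273)
step 19: x0=(-2.1092, -0.8631) x1=(-0.6783, -0.6121) x2=(1.0907, 1.7366)
step 20: x0=(-2.1211, -0.8747) x1=(-0.6763, -0.6272) x2=(1.1039, 1.7459)
step 21: x0=(-2.1330, -0.8862) x1=(-0.6744, -0.6423) x2=(1.1171, 1.7552)
step 22: x0=(-2.1448, -0.8978) x1=(-0.6725, -0.6574) x2=(1.1303, 1.7645)
step 23: x0=(-2.1566, -0.9094) x1=(-0.6707, -0.6725) x2=(1.1435, 1.7738)
step 24: x0=(-2.1683, -0.9210) x1=(-0.6689, -0.6877) x2=(1.1567, 1.7831)
step 25: x0=(-2.1800, -0.9325) x1=(-0.6672, -0.7028) x2=(1.1699, 1.7924)
step 26: x0=(-2.1917, -0.9441) x1=(-0.6656, -0.7180) x2=(1.1831, 1.8016)
step 27: x0=(-2.2033, -0.9556) x1=(-0.6640, -0.7331) x2=(1.1963, 1.8109)
step 28: x0=(-2.2150, -0.9672) x1=(-0.6624, -0.7483) x2=(1.2095, 1.8202)
step 29: x0=(-2.2265, -0.9787) x1=(-0.6609, -0.7635) x2=(1.2227, 1.8295)
step 30: x0=(-2.2381, -0.9903) x1=(-0.6595, -0.7787) x2=(1.2358, 1.8388)
step 31: x0=(-2.2497, -1.0018) x1=(-0.6581, -0.7939) x2=(1.2490, 1.8481)
step 32: x0=(-2.2612, -1.0134) x1=(-0.6567, -0.8090) x2=(1.2622, 1.8574)
step 33: x0=(-2.2727, -1.0249) x1=(-0.6554, -0.8242) x2=(1.2754, 1.8667)
step 34: x0=(-2.2841, -1.0364) x1=(-0.6541, -0.8394) x2=(1.2886, 1.8760)
step 35: x0=(-2.2956, -1.0479) x1=(-0.6528, -0.8547) x2=(1.3018, 1.8853)
step 36: x0=(-2.3070, -1.0595) x1=(-0.6516, -0.8699) x2=(1.3150, 1.8946)
step 37: x0=(-2.3185, -1.0710) x1=(-0.6504, -0.8851) x2=(1.3282, 1.9038)
step 38: x0=(-2.3299, -1.0825) x1=(-0.6492, -0.9003) x2=(1.3414, 1.9131)
step 39: x0=(-2.3412, -1.0940) x1=(-0.6481, -0.9155) x2=(1.3546, 1.9224)

3.4734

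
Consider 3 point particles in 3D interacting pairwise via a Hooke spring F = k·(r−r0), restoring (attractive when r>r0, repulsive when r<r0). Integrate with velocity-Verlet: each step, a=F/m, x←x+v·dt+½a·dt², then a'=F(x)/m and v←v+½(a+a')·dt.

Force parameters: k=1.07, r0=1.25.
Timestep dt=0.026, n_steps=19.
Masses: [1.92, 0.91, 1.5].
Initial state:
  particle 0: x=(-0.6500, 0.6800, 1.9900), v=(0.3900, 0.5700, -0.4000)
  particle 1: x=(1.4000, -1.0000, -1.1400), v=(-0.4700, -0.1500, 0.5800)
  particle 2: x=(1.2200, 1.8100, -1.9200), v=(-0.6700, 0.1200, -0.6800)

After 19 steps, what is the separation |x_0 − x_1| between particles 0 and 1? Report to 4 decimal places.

2.9565

step 0: x0=(-0.6500, 0.6800, 1.9900) x1=(1.4000, -1.0000, -1.1400) x2=(1.2200, 1.8100, -1.9200)
step 1: x0=(-0.6393, 0.6948, 1.9787) x1=(1.3872, -1.0028, -1.1242) x2=(1.2023, 1.8125, -1.9369)
step 2: x0=(-0.6276, 0.7094, 1.9654) x1=(1.3731, -1.0034, -1.1071) x2=(1.1840, 1.8139, -1.9522)
step 3: x0=(-0.6149, 0.7238, 1.9504) x1=(1.3579, -1.0017, -1.0887) x2=(1.1651, 1.8141, -1.9659)
step 4: x0=(-0.6012, 0.7381, 1.9334) x1=(1.3415, -0.9978, -1.0690) x2=(1.1456, 1.8131, -1.9780)
step 5: x0=(-0.5866, 0.7523, 1.9147) x1=(1.3240, -0.9917, -1.0482) x2=(1.1256, 1.8110, -1.9885)
step 6: x0=(-0.5710, 0.7663, 1.8941) x1=(1.3054, -0.9833, -1.0261) x2=(1.1051, 1.8078, -1.9974)
step 7: x0=(-0.5544, 0.7801, 1.8718) x1=(1.2856, -0.9728, -1.0029) x2=(1.0841, 1.8034, -2.0047)
step 8: x0=(-0.5369, 0.7938, 1.8476) x1=(1.2648, -0.9600, -0.9786) x2=(1.0625, 1.7979, -2.0104)
step 9: x0=(-0.5186, 0.8073, 1.8218) x1=(1.2429, -0.9450, -0.9533) x2=(1.0404, 1.7912, -2.0145)
step 10: x0=(-0.4994, 0.8206, 1.7942) x1=(1.2199, -0.9278, -0.9271) x2=(1.0179, 1.7835, -2.0170)
step 11: x0=(-0.4794, 0.8337, 1.7649) x1=(1.1960, -0.9085, -0.8998) x2=(0.9949, 1.7747, -2.0178)
step 12: x0=(-0.4585, 0.8466, 1.7340) x1=(1.1712, -0.8870, -0.8718) x2=(0.9715, 1.7648, -2.0171)
step 13: x0=(-0.4370, 0.8594, 1.7014) x1=(1.1454, -0.8635, -0.8429) x2=(0.9477, 1.7540, -2.0148)
step 14: x0=(-0.4146, 0.8720, 1.6673) x1=(1.1187, -0.8379, -0.8132) x2=(0.9234, 1.7420, -2.0110)
step 15: x0=(-0.3916, 0.8844, 1.6316) x1=(1.0912, -0.8103, -0.7828) x2=(0.8988, 1.7292, -2.0056)
step 16: x0=(-0.3678, 0.8966, 1.5945) x1=(1.0628, -0.7808, -0.7518) x2=(0.8737, 1.7153, -1.9987)
step 17: x0=(-0.3435, 0.9087, 1.5558) x1=(1.0337, -0.7493, -0.7202) x2=(0.8483, 1.7005, -1.9903)
step 18: x0=(-0.3185, 0.9205, 1.5158) x1=(1.0038, -0.7160, -0.6880) x2=(0.8226, 1.6848, -1.9804)
step 19: x0=(-0.2929, 0.9322, 1.4744) x1=(0.9732, -0.6808, -0.6554) x2=(0.7966, 1.6683, -1.9690)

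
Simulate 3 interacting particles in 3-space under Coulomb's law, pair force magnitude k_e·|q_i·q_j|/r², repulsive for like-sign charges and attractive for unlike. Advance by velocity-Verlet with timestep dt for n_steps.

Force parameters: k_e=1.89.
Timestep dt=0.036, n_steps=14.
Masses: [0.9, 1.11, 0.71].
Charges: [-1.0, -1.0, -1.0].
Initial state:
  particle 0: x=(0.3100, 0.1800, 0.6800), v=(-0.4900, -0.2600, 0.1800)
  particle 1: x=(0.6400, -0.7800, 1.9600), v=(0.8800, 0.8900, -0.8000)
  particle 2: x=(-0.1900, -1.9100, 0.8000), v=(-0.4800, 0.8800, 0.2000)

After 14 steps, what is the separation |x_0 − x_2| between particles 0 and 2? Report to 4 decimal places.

1.8668

step 0: x0=(0.3100, 0.1800, 0.6800) x1=(0.6400, -0.7800, 1.9600) x2=(-0.1900, -1.9100, 0.8000)
step 1: x0=(0.2923, 0.1712, 0.6861) x1=(0.6719, -0.7480, 1.9317) x2=(-0.2076, -1.8790, 0.8069)
step 2: x0=(0.2745, 0.1637, 0.6913) x1=(0.7044, -0.7161, 1.9046) x2=(-0.2259, -1.8494, 0.8132)
step 3: x0=(0.2566, 0.1573, 0.6955) x1=(0.7374, -0.6843, 1.8785) x2=(-0.2449, -1.8212, 0.8189)
step 4: x0=(0.2384, 0.1523, 0.6989) x1=(0.7711, -0.6526, 1.8535) x2=(-0.2647, -1.7945, 0.8241)
step 5: x0=(0.2200, 0.1485, 0.7013) x1=(0.8054, -0.6210, 1.8297) x2=(-0.2852, -1.7691, 0.8288)
step 6: x0=(0.2013, 0.1461, 0.7027) x1=(0.8406, -0.5896, 1.8069) x2=(-0.3065, -1.7453, 0.8330)
step 7: x0=(0.1822, 0.1449, 0.7031) x1=(0.8765, -0.5583, 1.7852) x2=(-0.3286, -1.7228, 0.8367)
step 8: x0=(0.1628, 0.1451, 0.7025) x1=(0.9133, -0.5271, 1.7646) x2=(-0.3516, -1.7019, 0.8401)
step 9: x0=(0.1428, 0.1465, 0.7010) x1=(0.9511, -0.4960, 1.7449) x2=(-0.3754, -1.6823, 0.8432)
step 10: x0=(0.1224, 0.1492, 0.6985) x1=(0.9897, -0.4651, 1.7263) x2=(-0.4000, -1.6642, 0.8459)
step 11: x0=(0.1014, 0.1532, 0.6950) x1=(1.0293, -0.4343, 1.7086) x2=(-0.4255, -1.6475, 0.8483)
step 12: x0=(0.0799, 0.1583, 0.6907) x1=(1.0699, -0.4036, 1.6918) x2=(-0.4517, -1.6322, 0.8504)
step 13: x0=(0.0579, 0.1647, 0.6856) x1=(1.1114, -0.3729, 1.6758) x2=(-0.4789, -1.6183, 0.8524)
step 14: x0=(0.0353, 0.1722, 0.6796) x1=(1.1539, -0.3423, 1.6605) x2=(-0.5068, -1.6057, 0.8542)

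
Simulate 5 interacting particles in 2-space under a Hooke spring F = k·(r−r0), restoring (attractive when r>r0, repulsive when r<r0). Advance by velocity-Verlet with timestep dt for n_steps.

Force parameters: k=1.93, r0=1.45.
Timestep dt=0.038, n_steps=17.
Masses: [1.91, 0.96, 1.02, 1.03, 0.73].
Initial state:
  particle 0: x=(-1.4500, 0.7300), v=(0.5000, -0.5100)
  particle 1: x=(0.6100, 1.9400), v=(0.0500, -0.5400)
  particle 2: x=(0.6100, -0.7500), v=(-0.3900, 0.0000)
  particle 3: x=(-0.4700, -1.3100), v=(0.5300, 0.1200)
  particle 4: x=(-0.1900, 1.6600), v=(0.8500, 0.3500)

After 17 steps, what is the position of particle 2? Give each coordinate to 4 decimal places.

step 0: x0=(-1.4500, 0.7300) x1=(0.6100, 1.9400) x2=(0.6100, -0.7500) x3=(-0.4700, -1.3100) x4=(-0.1900, 1.6600)
step 1: x0=(-1.4294, 0.7100) x1=(0.6106, 1.9146) x2=(0.5938, -0.7459) x3=(-0.4496, -1.3000) x4=(-0.1586, 1.6679)
step 2: x0=(-1.4058, 0.6889) x1=(0.6090, 1.8795) x2=(0.5751, -0.7336) x3=(-0.4287, -1.2793) x4=(-0.1293, 1.6650)
step 3: x0=(-1.3793, 0.6668) x1=(0.6053, 1.8351) x2=(0.5541, -0.7135) x3=(-0.4074, -1.2483) x4=(-0.1024, 1.6514)
step 4: x0=(-1.3499, 0.6438) x1=(0.5997, 1.7818) x2=(0.5313, -0.6857) x3=(-0.3859, -1.2076) x4=(-0.0782, 1.6275)
step 5: x0=(-1.3178, 0.6199) x1=(0.5927, 1.7202) x2=(0.5069, -0.6509) x3=(-0.3643, -1.1577) x4=(-0.0570, 1.5937)
step 6: x0=(-1.2833, 0.5954) x1=(0.5844, 1.6509) x2=(0.4813, -0.6093) x3=(-0.3427, -1.0995) x4=(-0.0389, 1.5509)
step 7: x0=(-1.2467, 0.5703) x1=(0.5753, 1.5747) x2=(0.4549, -0.5618) x3=(-0.3212, -1.0337) x4=(-0.0241, 1.4998)
step 8: x0=(-1.2081, 0.5447) x1=(0.5657, 1.4923) x2=(0.4282, -0.5090) x3=(-0.3000, -0.9615) x4=(-0.0127, 1.4415)
step 9: x0=(-1.1679, 0.5188) x1=(0.5559, 1.4045) x2=(0.4014, -0.4516) x3=(-0.2793, -0.8839) x4=(-0.0047, 1.3770)
step 10: x0=(-1.1264, 0.4926) x1=(0.5464, 1.3124) x2=(0.3751, -0.3904) x3=(-0.2592, -0.8020) x4=(-0.0001, 1.3077)
step 11: x0=(-1.0840, 0.4663) x1=(0.5375, 1.2168) x2=(0.3496, -0.3263) x3=(-0.2398, -0.7170) x4=(0.0012, 1.2348)
step 12: x0=(-1.0410, 0.4399) x1=(0.5296, 1.1187) x2=(0.3252, -0.2601) x3=(-0.2213, -0.6301) x4=(-0.0008, 1.1598)
step 13: x0=(-0.9979, 0.4136) x1=(0.5232, 1.0190) x2=(0.3024, -0.1928) x3=(-0.2037, -0.5426) x4=(-0.0059, 1.0841)
step 14: x0=(-0.9551, 0.3875) x1=(0.5188, 0.9187) x2=(0.2815, -0.1251) x3=(-0.1873, -0.4556) x4=(-0.0138, 1.0092)
step 15: x0=(-0.9129, 0.3615) x1=(0.5167, 0.8187) x2=(0.2628, -0.0580) x3=(-0.1722, -0.3703) x4=(-0.0244, 0.9365)
step 16: x0=(-0.8719, 0.3358) x1=(0.5176, 0.7198) x2=(0.2466, 0.0080) x3=(-0.1584, -0.2878) x4=(-0.0375, 0.8673)
step 17: x0=(-0.8323, 0.3103) x1=(0.5220, 0.6226) x2=(0.2330, 0.0721) x3=(-0.1461, -0.2090) x4=(-0.0528, 0.8030)

(0.2330, 0.0721)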